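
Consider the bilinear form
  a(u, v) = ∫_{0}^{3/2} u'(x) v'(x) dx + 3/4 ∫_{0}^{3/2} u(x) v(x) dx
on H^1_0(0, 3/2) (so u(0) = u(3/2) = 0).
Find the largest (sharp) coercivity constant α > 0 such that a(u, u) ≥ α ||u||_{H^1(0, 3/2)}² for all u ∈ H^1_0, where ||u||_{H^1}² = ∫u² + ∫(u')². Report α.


α = (27 + 16*π^2)/(4*(9 + 4*π^2))

Coercivity of a(·,·) on H^1_0(0, 3/2) means a(u, u) ≥ α ||u||_{H^1}² for every u ∈ H^1_0.
The interval has length L = 3/2, and Poincaré/coercivity depend only on L. Here a(u, u) = ∫(u')² + (3/4)·∫u².
Here 0 < c = 3/4 < 1. The condition a(u,u) ≥ α||u||_{H^1}² reads (1−α)∫(u')² ≥ (α−c)∫u². Any admissible α is ≤ 1 (rapidly oscillating u have ∫u²/∫(u')² → 0), and α = 1 would force 0 ≥ (1−c)∫u², impossible since c < 1; so 1−α > 0. By the sharp Poincaré inequality on H^1_0 of an interval of length L, ∫(u')² ≥ (π/L)²∫u² with equality for the first sine mode sin(π(x−x₀)/L) (x₀ the left endpoint), so the inequality holds for all u iff (1−α)(π/L)² ≥ α − c, i.e. α ≤ ((π/L)² + c)/((π/L)² + 1) = (1 + c(L/π)²)/(1 + (L/π)²). With (π/L)² = 4*π^2/9 and c = 3/4, the largest admissible constant is α = ((π/L)² + c)/((π/L)² + 1).
Simplifying, α = (27 + 16*π^2)/(4*(9 + 4*π^2)).


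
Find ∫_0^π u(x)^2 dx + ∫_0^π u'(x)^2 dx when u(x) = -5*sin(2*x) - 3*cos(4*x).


||u||_{H^1(0,π)}^2 = 139*π

u'(x) = 12*sin(4*x) - 10*cos(2*x).
Expand u² and (u')² and integrate term by term on (0, π), using: for integers n ≥ 1, ∫_0^π sin²(nx) dx = ∫_0^π cos²(nx) dx = π/2; for n ≠ n', ∫_0^π sin(nx)sin(n'x) dx = ∫_0^π cos(nx)cos(n'x) dx = 0; and by product-to-sum, ∫_0^π sin(nx)cos(n'x) dx = ½∫_0^π [sin((n+n')x) + sin((n−n')x)] dx, which is 0 when n+n' is even and 2n/(n²−n'²) when n+n' is odd (it need not vanish on (0, π)).
  u² squared terms: (-5)²·∫sin(2x)² dx = 25·π/2 = 25*π/2;  (-3)²·∫cos(4x)² dx = 9·π/2 = 9*π/2.
  u² cross terms: 2·(-5)·(-3)·∫sin(2x)·cos(4x) dx = 30·(0) = 0.
  So ∫_0^π u² dx = 25*π/2 + 9*π/2 + 0 = 17*π.
  (u')² squared terms: (-10)²·∫cos(2x)² dx = 100·π/2 = 50*π;  (12)²·∫sin(4x)² dx = 144·π/2 = 72*π.
  (u')² cross terms: 2·(-10)·(12)·∫cos(2x)·sin(4x) dx = -240·(0) = 0.
  So ∫_0^π (u')² dx = 50*π + 72*π + 0 = 122*π.
||u||_{H^1}^2 = (17*π) + (122*π) = 139*π.


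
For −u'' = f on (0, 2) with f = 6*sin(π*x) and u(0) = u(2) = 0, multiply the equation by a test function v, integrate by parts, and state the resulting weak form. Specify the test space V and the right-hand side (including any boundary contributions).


V = H^1_0(0, 2) (so v(0) = v(2) = 0); weak form: ∫_0^2 u'v' dx = ∫_0^2 (6*sin(π*x)) v dx for all v ∈ V.

Multiply both sides by a test function v and integrate from 0 to 2:
  ∫_0^2 −u''(x) v(x) dx = ∫_0^2 f(x) v(x) dx.
Integrate the LHS by parts once:
  ∫_0^2 −u'' v dx = −[u'(x) v(x)]_0^2 + ∫_0^2 u'(x) v'(x) dx.
Thus ∫_0^2 u'(x) v'(x) dx = ∫_0^2 f(x) v(x) dx + [u'(x) v(x)]_0^2.
Choose V so that boundary terms are either known or forced to vanish.
u is Dirichlet: u(0) = u(2) = 0. Let V = H^1_0(0, 2); then v(0) = v(2) = 0, and [u' v]_0^2 = 0.
Weak formulation: find u (satisfying any essential BC) such that ∫_0^2 u'(x) v'(x) dx = ∫_0^2 f v dx for all v ∈ V.
Substituting f(x) = 6*sin(π*x), the right-hand side is ∫_0^2 (6*sin(π*x)) v dx.


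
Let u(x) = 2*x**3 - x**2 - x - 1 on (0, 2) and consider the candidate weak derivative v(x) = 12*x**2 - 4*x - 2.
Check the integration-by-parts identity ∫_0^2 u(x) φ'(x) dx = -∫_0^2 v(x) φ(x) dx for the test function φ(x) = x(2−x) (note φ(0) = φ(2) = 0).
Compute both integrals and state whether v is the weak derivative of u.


LHS = -28/5, RHS = -56/5. No, v is not the weak derivative of u.

u(x) = 2*x**3 - x**2 - x - 1, classical derivative u'(x) = 6*x**2 - 2*x - 1.
φ(x) = x(2−x), so φ'(x) = 2 - 2*x.
Note φ(0) = φ(2) = 0, so the boundary term u·φ vanishes.
LHS = ∫_0^2 u(x) φ'(x) dx = ∫_0^2 (-4*x^4 + 6*x^3 - 2) dx. Term by term:
  ∫_0^2 -4*x^4 dx = -128/5;  ∫_0^2 6*x^3 dx = 24;  ∫_0^2 -2 dx = -4.
Sum: -128/5 + 24 − 4 = -28/5.
So LHS = -28/5.
∫_0^2 v(x) φ(x) dx = ∫_0^2 (-12*x^4 + 28*x^3 - 6*x^2 - 4*x) dx. Term by term:
  ∫_0^2 -12*x^4 dx = -384/5;  ∫_0^2 28*x^3 dx = 112;  ∫_0^2 -6*x^2 dx = -16;
  ∫_0^2 -4*x dx = -8.
Sum: -384/5 + 112 − 16 − 8 = 56/5.
So RHS = -∫_0^2 v(x) φ(x) dx = -56/5.
LHS − RHS = 28/5 ≠ 0, so the identity fails.
(For a valid weak derivative the identity must hold for EVERY test function, in particular this one. The failure shows v is NOT the weak derivative of u.)
Correct weak derivative would be u'(x) = 6*x**2 - 2*x - 1.


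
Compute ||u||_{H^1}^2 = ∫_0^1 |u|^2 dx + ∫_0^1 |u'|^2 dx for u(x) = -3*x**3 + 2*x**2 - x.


||u||_{H^1}^2 = 751/105

The H^1 norm (squared) on an interval (0, L) is
  ||u||_{H^1}^2 = ∫_0^L u(x)^2 dx + ∫_0^L u'(x)^2 dx.
Compute u'(x) = -9*x**2 + 4*x - 1.
Then u(x)^2 = 9*x**6 - 12*x**5 + 10*x**4 - 4*x**3 + x**2 and u'(x)^2 = 81*x**4 - 72*x**3 + 34*x**2 - 8*x + 1.
Integrate each monomial from 0 to 1 using ∫_0^1 c·x^n dx = c·1^(n+1)/(n+1):
  ∫_0^1 u(x)^2 dx = ∫_0^1 (9*x^6 - 12*x^5 + 10*x^4 - 4*x^3 + x^2) dx. Term by term:
    ∫_0^1 9*x^6 dx = 9/7;  ∫_0^1 -12*x^5 dx = -2;  ∫_0^1 10*x^4 dx = 2;
    ∫_0^1 -4*x^3 dx = -1;  ∫_0^1 x^2 dx = 1/3.
  Sum: 9/7 − 2 + 2 − 1 + 1/3 = 13/21.
  ∫_0^1 u'(x)^2 dx = ∫_0^1 (81*x^4 - 72*x^3 + 34*x^2 - 8*x + 1) dx. Term by term:
    ∫_0^1 81*x^4 dx = 81/5;  ∫_0^1 -72*x^3 dx = -18;  ∫_0^1 34*x^2 dx = 34/3;
    ∫_0^1 -8*x dx = -4;  ∫_0^1 1 dx = 1.
  Sum: 81/5 − 18 + 34/3 − 4 + 1 = 98/15.
Adding: ||u||_{H^1}^2 = 13/21 + 98/15 = 751/105.


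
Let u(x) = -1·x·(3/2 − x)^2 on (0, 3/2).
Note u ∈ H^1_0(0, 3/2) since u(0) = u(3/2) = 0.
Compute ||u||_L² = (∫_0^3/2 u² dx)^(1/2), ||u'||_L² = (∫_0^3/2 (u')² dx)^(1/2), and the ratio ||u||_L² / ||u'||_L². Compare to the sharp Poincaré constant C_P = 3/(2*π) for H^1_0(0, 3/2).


||u||_L² / ||u'||_L² = 3*sqrt(14)/28 < C_P = 3/(2*π).

u(x) = -1·x·(3/2 − x)^2, so u'(x) = -3*x^2 + 6*x - 9/4.
u(x) = -1·x·(3/2 − x)^2 vanishes at x = 0 and x = 3/2, so u ∈ H^1_0(0, 3/2). Differentiate via the product rule and integrate the resulting polynomials term by term.
  ∫_0^3/2 u² dx = ∫_0^3/2 (x^6 - 6*x^5 + 27*x^4/2 - 27*x^3/2 + 81*x^2/16) dx. Term by term:
    ∫_0^3/2 x^6 dx = 2187/896;  ∫_0^3/2 -6*x^5 dx = -729/64;  ∫_0^3/2 27*x^4/2 dx = 6561/320;
    ∫_0^3/2 -27*x^3/2 dx = -2187/128;  ∫_0^3/2 81*x^2/16 dx = 729/128.
  Sum: 2187/896 − 729/64 + 6561/320 − 2187/128 + 729/128 = 729/4480.
  ∫_0^3/2 (u')² dx = ∫_0^3/2 (9*x^4 - 36*x^3 + 99*x^2/2 - 27*x + 81/16) dx. Term by term:
    ∫_0^3/2 9*x^4 dx = 2187/160;  ∫_0^3/2 -36*x^3 dx = -729/16;  ∫_0^3/2 99*x^2/2 dx = 891/16;
    ∫_0^3/2 -27*x dx = -243/8;  ∫_0^3/2 81/16 dx = 243/32.
  Sum: 2187/160 − 729/16 + 891/16 − 243/8 + 243/32 = 81/80.
∫_0^3/2 u² dx = 729/4480, so ||u||_L² = 27*sqrt(70)/560.
∫_0^3/2 (u')² dx = 81/80, so ||u'||_L² = 9*sqrt(5)/20.
Ratio ||u||_L² / ||u'||_L² = 3*sqrt(14)/28.
Sharp Poincaré constant on H^1_0(0, 3/2) is C_P = L/π = 3/(2*π), achieved by sin(2*π/3·x).
A polynomial bump cannot attain the sharp Poincaré constant (only the first sine eigenfunction does), so the ratio is strictly less than C_P, consistent with ||u||_L² ≤ C_P ||u'||_L².


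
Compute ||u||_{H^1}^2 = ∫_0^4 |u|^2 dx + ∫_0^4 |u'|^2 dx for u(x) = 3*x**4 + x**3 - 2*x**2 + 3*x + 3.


||u||_{H^1}^2 = 10088872/15

The H^1 norm (squared) on an interval (0, L) is
  ||u||_{H^1}^2 = ∫_0^L u(x)^2 dx + ∫_0^L u'(x)^2 dx.
Compute u'(x) = 12*x**3 + 3*x**2 - 4*x + 3.
Then u(x)^2 = 9*x**8 + 6*x**7 - 11*x**6 + 14*x**5 + 28*x**4 - 6*x**3 - 3*x**2 + 18*x + 9 and u'(x)^2 = 144*x**6 + 72*x**5 - 87*x**4 + 48*x**3 + 34*x**2 - 24*x + 9.
Integrate each monomial from 0 to 4 using ∫_0^4 c·x^n dx = c·4^(n+1)/(n+1):
  ∫_0^4 u(x)^2 dx = ∫_0^4 (9*x^8 + 6*x^7 - 11*x^6 + 14*x^5 + 28*x^4 - 6*x^3 - 3*x^2 + 18*x + 9) dx. Term by term:
    ∫_0^4 9*x^8 dx = 262144;  ∫_0^4 6*x^7 dx = 49152;  ∫_0^4 -11*x^6 dx = -180224/7;
    ∫_0^4 14*x^5 dx = 28672/3;  ∫_0^4 28*x^4 dx = 28672/5;  ∫_0^4 -6*x^3 dx = -384;
    ∫_0^4 -3*x^2 dx = -64;  ∫_0^4 18*x dx = 144;  ∫_0^4 9 dx = 36.
  Sum: 262144 + 49152 − 180224/7 + 28672/3 + 28672/5 − 384 − 64 + 144 + 36 = 31560212/105.
  ∫_0^4 u'(x)^2 dx = ∫_0^4 (144*x^6 + 72*x^5 - 87*x^4 + 48*x^3 + 34*x^2 - 24*x + 9) dx. Term by term:
    ∫_0^4 144*x^6 dx = 2359296/7;  ∫_0^4 72*x^5 dx = 49152;  ∫_0^4 -87*x^4 dx = -89088/5;
    ∫_0^4 48*x^3 dx = 3072;  ∫_0^4 34*x^2 dx = 2176/3;  ∫_0^4 -24*x dx = -192;
    ∫_0^4 9 dx = 36.
  Sum: 2359296/7 + 49152 − 89088/5 + 3072 + 2176/3 − 192 + 36 = 39061892/105.
Adding: ||u||_{H^1}^2 = 31560212/105 + 39061892/105 = 10088872/15.


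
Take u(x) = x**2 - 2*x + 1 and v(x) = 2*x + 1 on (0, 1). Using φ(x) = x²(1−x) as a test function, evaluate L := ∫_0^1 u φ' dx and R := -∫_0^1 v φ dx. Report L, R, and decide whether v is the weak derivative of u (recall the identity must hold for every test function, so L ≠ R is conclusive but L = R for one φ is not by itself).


LHS = 1/15, RHS = -11/60. No, v is not the weak derivative of u.

u(x) = x**2 - 2*x + 1, classical derivative u'(x) = 2*x - 2.
φ(x) = x²(1−x), so φ'(x) = x*(2 - 3*x).
Note φ(0) = φ(1) = 0, so the boundary term u·φ vanishes.
LHS = ∫_0^1 u(x) φ'(x) dx = ∫_0^1 (-3*x^4 + 8*x^3 - 7*x^2 + 2*x) dx. Term by term:
  ∫_0^1 -3*x^4 dx = -3/5;  ∫_0^1 8*x^3 dx = 2;  ∫_0^1 -7*x^2 dx = -7/3;
  ∫_0^1 2*x dx = 1.
Sum: -3/5 + 2 − 7/3 + 1 = 1/15.
So LHS = 1/15.
∫_0^1 v(x) φ(x) dx = ∫_0^1 (-2*x^4 + x^3 + x^2) dx. Term by term:
  ∫_0^1 -2*x^4 dx = -2/5;  ∫_0^1 x^3 dx = 1/4;  ∫_0^1 x^2 dx = 1/3.
Sum: -2/5 + 1/4 + 1/3 = 11/60.
So RHS = -∫_0^1 v(x) φ(x) dx = -11/60.
LHS − RHS = 1/4 ≠ 0, so the identity fails.
(For a valid weak derivative the identity must hold for EVERY test function, in particular this one. The failure shows v is NOT the weak derivative of u.)
Correct weak derivative would be u'(x) = 2*x - 2.


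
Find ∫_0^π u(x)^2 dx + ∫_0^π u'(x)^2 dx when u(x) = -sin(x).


||u||_{H^1(0,π)}^2 = π

u'(x) = -cos(x).
Expand u² and (u')² and integrate term by term on (0, π), using: for integers n ≥ 1, ∫_0^π sin²(nx) dx = ∫_0^π cos²(nx) dx = π/2; for n ≠ n', ∫_0^π sin(nx)sin(n'x) dx = ∫_0^π cos(nx)cos(n'x) dx = 0; and by product-to-sum, ∫_0^π sin(nx)cos(n'x) dx = ½∫_0^π [sin((n+n')x) + sin((n−n')x)] dx, which is 0 when n+n' is even and 2n/(n²−n'²) when n+n' is odd (it need not vanish on (0, π)).
  u² squared terms: (-1)²·∫sin(x)² dx = 1·π/2 = π/2.
  So ∫_0^π u² dx = π/2.
  (u')² squared terms: (-1)²·∫cos(x)² dx = 1·π/2 = π/2.
  So ∫_0^π (u')² dx = π/2.
||u||_{H^1}^2 = (π/2) + (π/2) = π.


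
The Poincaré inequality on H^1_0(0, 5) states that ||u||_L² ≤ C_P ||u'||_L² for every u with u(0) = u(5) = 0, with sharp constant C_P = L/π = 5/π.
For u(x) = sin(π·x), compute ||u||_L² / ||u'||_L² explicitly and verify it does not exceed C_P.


||u||_L² / ||u'||_L² = 1/π < C_P = 5/π.

u(x) = sin(π·x), so u'(x) = π*cos(π*x).
Writing u(x) = A·sin(kπx/L) with A = 1 and k = 5, use ∫_0^L sin²(kπx/L) dx = L/2 and ∫_0^L cos²(kπx/L) dx = L/2.
u² = 1·sin²(π·x) and (u')² = π^2·cos²(π·x), and each of sin², cos² integrates to L/2 = 5/2 over (0, 5).
∫_0^5 u² dx = 5/2, so ||u||_L² = sqrt(10)/2.
∫_0^5 (u')² dx = 5*π^2/2, so ||u'||_L² = sqrt(10)*π/2.
Ratio ||u||_L² / ||u'||_L² = 1/π.
Sharp Poincaré constant on H^1_0(0, 5) is C_P = L/π = 5/π, achieved by sin(π/5·x).
This is the k = 5 harmonic; the ratio L/(kπ) is strictly less than C_P = L/π, consistent with the sharp inequality ||u||_L² ≤ C_P ||u'||_L².


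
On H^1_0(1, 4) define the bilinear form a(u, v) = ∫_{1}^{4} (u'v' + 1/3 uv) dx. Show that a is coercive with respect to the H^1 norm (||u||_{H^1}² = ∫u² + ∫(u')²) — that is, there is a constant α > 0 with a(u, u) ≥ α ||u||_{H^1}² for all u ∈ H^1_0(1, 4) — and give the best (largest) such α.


α = (3 + π^2)/(9 + π^2)

Coercivity of a(·,·) on H^1_0(1, 4) means a(u, u) ≥ α ||u||_{H^1}² for every u ∈ H^1_0.
The interval has length L = 3, and Poincaré/coercivity depend only on L. Here a(u, u) = ∫(u')² + (1/3)·∫u².
Here 0 < c = 1/3 < 1. The condition a(u,u) ≥ α||u||_{H^1}² reads (1−α)∫(u')² ≥ (α−c)∫u². Any admissible α is ≤ 1 (rapidly oscillating u have ∫u²/∫(u')² → 0), and α = 1 would force 0 ≥ (1−c)∫u², impossible since c < 1; so 1−α > 0. By the sharp Poincaré inequality on H^1_0 of an interval of length L, ∫(u')² ≥ (π/L)²∫u² with equality for the first sine mode sin(π(x−x₀)/L) (x₀ the left endpoint), so the inequality holds for all u iff (1−α)(π/L)² ≥ α − c, i.e. α ≤ ((π/L)² + c)/((π/L)² + 1) = (1 + c(L/π)²)/(1 + (L/π)²). With (π/L)² = π^2/9 and c = 1/3, the largest admissible constant is α = ((π/L)² + c)/((π/L)² + 1).
Simplifying, α = (3 + π^2)/(9 + π^2).


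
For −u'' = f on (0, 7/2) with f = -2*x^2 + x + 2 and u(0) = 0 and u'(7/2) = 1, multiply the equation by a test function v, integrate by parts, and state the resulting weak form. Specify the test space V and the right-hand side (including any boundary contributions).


V = {v ∈ H^1(0, 7/2) : v(0) = 0} (test functions vanish at x = 0 where u is specified); weak form: ∫_0^7/2 u'v' dx = ∫_0^7/2 (-2*x^2 + x + 2) v dx + v(7/2) for all v ∈ V.

Multiply both sides by a test function v and integrate from 0 to 7/2:
  ∫_0^7/2 −u''(x) v(x) dx = ∫_0^7/2 f(x) v(x) dx.
Integrate the LHS by parts once:
  ∫_0^7/2 −u'' v dx = −[u'(x) v(x)]_0^7/2 + ∫_0^7/2 u'(x) v'(x) dx.
Thus ∫_0^7/2 u'(x) v'(x) dx = ∫_0^7/2 f(x) v(x) dx + [u'(x) v(x)]_0^7/2.
Choose V so that boundary terms are either known or forced to vanish.
Mixed BC: u(0) = 0 (Dirichlet) and u'(7/2) = 1 (Neumann). Define V = {v ∈ H^1(0, 7/2) : v(0) = 0}. Then [u' v]_0^7/2 = u'(7/2)·v(7/2) − u'(0)·0 = v(7/2).
Weak formulation: find u (satisfying any essential BC) such that ∫_0^7/2 u'(x) v'(x) dx = ∫_0^7/2 f v dx + v(7/2) for all v ∈ V (Dirichlet at 0 absorbed into V; Neumann datum at x = 7/2 contributes the boundary term).
Substituting f(x) = -2*x^2 + x + 2, the right-hand side is ∫_0^7/2 (-2*x^2 + x + 2) v dx + v(7/2).


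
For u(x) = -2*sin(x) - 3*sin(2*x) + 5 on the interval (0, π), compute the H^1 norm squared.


||u||_{H^1(0,π)}^2 = -40 + 103*π/2

u'(x) = -2*cos(x) - 6*cos(2*x).
Expand u² and (u')² and integrate term by term on (0, π), using: for integers n ≥ 1, ∫_0^π sin²(nx) dx = ∫_0^π cos²(nx) dx = π/2; for n ≠ n', ∫_0^π sin(nx)sin(n'x) dx = ∫_0^π cos(nx)cos(n'x) dx = 0; and by product-to-sum, ∫_0^π sin(nx)cos(n'x) dx = ½∫_0^π [sin((n+n')x) + sin((n−n')x)] dx, which is 0 when n+n' is even and 2n/(n²−n'²) when n+n' is odd (it need not vanish on (0, π)). For the constant mode: ∫_0^π 1 dx = π, ∫_0^π cos(nx) dx = 0, ∫_0^π sin(nx) dx = (1−(−1)^n)/n.
  u² squared terms: (5)²·∫1 dx = 25·π = 25*π;  (-3)²·∫sin(2x)² dx = 9·π/2 = 9*π/2;  (-2)²·∫sin(x)² dx = 4·π/2 = 2*π.
  u² cross terms: 2·(5)·(-3)·∫1·sin(2x) dx = -30·(0) = 0;  2·(5)·(-2)·∫1·sin(x) dx = -20·(2) = -40;  2·(-3)·(-2)·∫sin(2x)·sin(x) dx = 12·(0) = 0.
  So ∫_0^π u² dx = 25*π + 9*π/2 + 2*π + 0 − 40 + 0 = -40 + 63*π/2.
  (u')² squared terms: (-6)²·∫cos(2x)² dx = 36·π/2 = 18*π;  (-2)²·∫cos(x)² dx = 4·π/2 = 2*π.
  (u')² cross terms: 2·(-6)·(-2)·∫cos(2x)·cos(x) dx = 24·(0) = 0.
  So ∫_0^π (u')² dx = 18*π + 2*π + 0 = 20*π.
||u||_{H^1}^2 = (-40 + 63*π/2) + (20*π) = -40 + 103*π/2.


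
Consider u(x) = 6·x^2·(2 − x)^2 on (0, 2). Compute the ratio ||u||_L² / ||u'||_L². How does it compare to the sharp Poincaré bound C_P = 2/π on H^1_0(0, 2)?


||u||_L² / ||u'||_L² = sqrt(3)/3 < C_P = 2/π.

u(x) = 6·x^2·(2 − x)^2, so u'(x) = 24*x*(x - 2)*(x - 1).
u(x) = 6·x^2·(2 − x)^2 vanishes at x = 0 and x = 2, so u ∈ H^1_0(0, 2). Differentiate via the product rule and integrate the resulting polynomials term by term.
  ∫_0^2 u² dx = ∫_0^2 (36*x^8 - 288*x^7 + 864*x^6 - 1152*x^5 + 576*x^4) dx. Term by term:
    ∫_0^2 36*x^8 dx = 2048;  ∫_0^2 -288*x^7 dx = -9216;  ∫_0^2 864*x^6 dx = 110592/7;
    ∫_0^2 -1152*x^5 dx = -12288;  ∫_0^2 576*x^4 dx = 18432/5.
  Sum: 2048 − 9216 + 110592/7 − 12288 + 18432/5 = 1024/35.
  ∫_0^2 (u')² dx = ∫_0^2 (576*x^6 - 3456*x^5 + 7488*x^4 - 6912*x^3 + 2304*x^2) dx. Term by term:
    ∫_0^2 576*x^6 dx = 73728/7;  ∫_0^2 -3456*x^5 dx = -36864;  ∫_0^2 7488*x^4 dx = 239616/5;
    ∫_0^2 -6912*x^3 dx = -27648;  ∫_0^2 2304*x^2 dx = 6144.
  Sum: 73728/7 − 36864 + 239616/5 − 27648 + 6144 = 3072/35.
∫_0^2 u² dx = 1024/35, so ||u||_L² = 32*sqrt(35)/35.
∫_0^2 (u')² dx = 3072/35, so ||u'||_L² = 32*sqrt(105)/35.
Ratio ||u||_L² / ||u'||_L² = sqrt(3)/3.
Sharp Poincaré constant on H^1_0(0, 2) is C_P = L/π = 2/π, achieved by sin(π/2·x).
A polynomial bump cannot attain the sharp Poincaré constant (only the first sine eigenfunction does), so the ratio is strictly less than C_P, consistent with ||u||_L² ≤ C_P ||u'||_L².


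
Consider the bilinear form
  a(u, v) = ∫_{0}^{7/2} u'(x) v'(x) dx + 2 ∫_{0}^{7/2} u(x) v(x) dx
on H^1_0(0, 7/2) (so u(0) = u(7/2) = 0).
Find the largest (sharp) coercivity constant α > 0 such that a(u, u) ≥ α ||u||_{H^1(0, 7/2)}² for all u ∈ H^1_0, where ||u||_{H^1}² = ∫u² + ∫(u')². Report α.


α = 1

Coercivity of a(·,·) on H^1_0(0, 7/2) means a(u, u) ≥ α ||u||_{H^1}² for every u ∈ H^1_0.
The interval has length L = 7/2, and Poincaré/coercivity depend only on L. Here a(u, u) = ∫(u')² + (2)·∫u².
Here c = 2 ≥ 1, so a(u,u) = ∫(u')² + c∫u² ≥ ∫(u')² + ∫u² = ||u||_{H^1}², i.e. α = 1 works. No larger α is possible: a(u,u) ≥ α||u||_{H^1}² means (1−α)∫(u')² ≥ (α−c)∫u², and for the modes u_n = sin(nπ(x−x₀)/L) (x₀ the left endpoint) one has ∫u_n²/∫(u_n')² = (L/(nπ))² → 0, so a(u_n,u_n)/||u_n||_{H^1}² → 1. Hence the optimal constant is α = 1.
Therefore α = 1.


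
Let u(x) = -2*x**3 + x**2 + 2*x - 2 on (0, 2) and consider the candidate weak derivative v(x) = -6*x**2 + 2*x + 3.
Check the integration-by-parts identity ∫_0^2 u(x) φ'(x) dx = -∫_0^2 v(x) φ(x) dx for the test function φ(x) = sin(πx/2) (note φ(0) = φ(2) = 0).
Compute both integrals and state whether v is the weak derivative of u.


LHS = -192/π^3 + 32/π, RHS = -192/π^3 + 28/π. No, v is not the weak derivative of u.

u(x) = -2*x**3 + x**2 + 2*x - 2, classical derivative u'(x) = -6*x**2 + 2*x + 2.
φ(x) = sin(πx/2), so φ'(x) = π*cos(π*x/2)/2.
Note φ(0) = φ(2) = 0, so the boundary term u·φ vanishes.
LHS = ∫_0^2 u(x) φ'(x) dx = ∫_0^2 (-π*x^3*cos(π*x/2) + π*x^2*cos(π*x/2)/2 + π*x*cos(π*x/2) - π*cos(π*x/2)) dx. Term by term:
  ∫_0^2 -π*cos(π*x/2) dx = 0;  ∫_0^2 π*x*cos(π*x/2) dx = -8/π;  ∫_0^2 π*x^2*cos(π*x/2)/2 dx = -8/π;
  ∫_0^2 -π*x^3*cos(π*x/2) dx = -192/π^3 + 48/π.
Sum: 0 − 8/π − 8/π + -192/π^3 + 48/π = -192/π^3 + 32/π.
So LHS = -192/π^3 + 32/π.
∫_0^2 v(x) φ(x) dx = ∫_0^2 (-6*x^2*sin(π*x/2) + 2*x*sin(π*x/2) + 3*sin(π*x/2)) dx. Term by term:
  ∫_0^2 3*sin(π*x/2) dx = 12/π;  ∫_0^2 -6*x^2*sin(π*x/2) dx = -48/π + 192/π^3;  ∫_0^2 2*x*sin(π*x/2) dx = 8/π.
Sum: 12/π + -48/π + 192/π^3 + 8/π = -28/π + 192/π^3.
So RHS = -∫_0^2 v(x) φ(x) dx = -192/π^3 + 28/π.
LHS − RHS = 4/π ≠ 0, so the identity fails.
(For a valid weak derivative the identity must hold for EVERY test function, in particular this one. The failure shows v is NOT the weak derivative of u.)
Correct weak derivative would be u'(x) = -6*x**2 + 2*x + 2.


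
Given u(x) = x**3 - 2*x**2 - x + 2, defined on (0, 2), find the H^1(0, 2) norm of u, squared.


||u||_{H^1}^2 = 842/105

The H^1 norm (squared) on an interval (0, L) is
  ||u||_{H^1}^2 = ∫_0^L u(x)^2 dx + ∫_0^L u'(x)^2 dx.
Compute u'(x) = 3*x**2 - 4*x - 1.
Then u(x)^2 = x**6 - 4*x**5 + 2*x**4 + 8*x**3 - 7*x**2 - 4*x + 4 and u'(x)^2 = 9*x**4 - 24*x**3 + 10*x**2 + 8*x + 1.
Integrate each monomial from 0 to 2 using ∫_0^2 c·x^n dx = c·2^(n+1)/(n+1):
  ∫_0^2 u(x)^2 dx = ∫_0^2 (x^6 - 4*x^5 + 2*x^4 + 8*x^3 - 7*x^2 - 4*x + 4) dx. Term by term:
    ∫_0^2 x^6 dx = 128/7;  ∫_0^2 -4*x^5 dx = -128/3;  ∫_0^2 2*x^4 dx = 64/5;
    ∫_0^2 8*x^3 dx = 32;  ∫_0^2 -7*x^2 dx = -56/3;  ∫_0^2 -4*x dx = -8;
    ∫_0^2 4 dx = 8.
  Sum: 128/7 − 128/3 + 64/5 + 32 − 56/3 − 8 + 8 = 184/105.
  ∫_0^2 u'(x)^2 dx = ∫_0^2 (9*x^4 - 24*x^3 + 10*x^2 + 8*x + 1) dx. Term by term:
    ∫_0^2 9*x^4 dx = 288/5;  ∫_0^2 -24*x^3 dx = -96;  ∫_0^2 10*x^2 dx = 80/3;
    ∫_0^2 8*x dx = 16;  ∫_0^2 1 dx = 2.
  Sum: 288/5 − 96 + 80/3 + 16 + 2 = 94/15.
Adding: ||u||_{H^1}^2 = 184/105 + 94/15 = 842/105.


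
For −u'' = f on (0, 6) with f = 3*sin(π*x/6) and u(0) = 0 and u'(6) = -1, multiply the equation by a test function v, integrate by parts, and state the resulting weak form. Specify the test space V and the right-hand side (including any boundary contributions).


V = {v ∈ H^1(0, 6) : v(0) = 0} (test functions vanish at x = 0 where u is specified); weak form: ∫_0^6 u'v' dx = ∫_0^6 (3*sin(π*x/6)) v dx − v(6) for all v ∈ V.

Multiply both sides by a test function v and integrate from 0 to 6:
  ∫_0^6 −u''(x) v(x) dx = ∫_0^6 f(x) v(x) dx.
Integrate the LHS by parts once:
  ∫_0^6 −u'' v dx = −[u'(x) v(x)]_0^6 + ∫_0^6 u'(x) v'(x) dx.
Thus ∫_0^6 u'(x) v'(x) dx = ∫_0^6 f(x) v(x) dx + [u'(x) v(x)]_0^6.
Choose V so that boundary terms are either known or forced to vanish.
Mixed BC: u(0) = 0 (Dirichlet) and u'(6) = -1 (Neumann). Define V = {v ∈ H^1(0, 6) : v(0) = 0}. Then [u' v]_0^6 = u'(6)·v(6) − u'(0)·0 = − v(6).
Weak formulation: find u (satisfying any essential BC) such that ∫_0^6 u'(x) v'(x) dx = ∫_0^6 f v dx − v(6) for all v ∈ V (Dirichlet at 0 absorbed into V; Neumann datum at x = 6 contributes the boundary term).
Substituting f(x) = 3*sin(π*x/6), the right-hand side is ∫_0^6 (3*sin(π*x/6)) v dx − v(6).


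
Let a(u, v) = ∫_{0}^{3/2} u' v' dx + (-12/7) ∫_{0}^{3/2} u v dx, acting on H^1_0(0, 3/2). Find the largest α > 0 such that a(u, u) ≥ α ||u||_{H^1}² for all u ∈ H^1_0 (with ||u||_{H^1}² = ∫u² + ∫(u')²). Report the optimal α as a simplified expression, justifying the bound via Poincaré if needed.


α = 4*(-27 + 7*π^2)/(7*(9 + 4*π^2))

Coercivity of a(·,·) on H^1_0(0, 3/2) means a(u, u) ≥ α ||u||_{H^1}² for every u ∈ H^1_0.
The interval has length L = 3/2, and Poincaré/coercivity depend only on L. Here a(u, u) = ∫(u')² + (-12/7)·∫u².
Here c = -12/7 < 0 with |c| < (π/L)² = 4*π^2/9, so coercivity still holds. The condition a(u,u) ≥ α||u||_{H^1}² reads (1−α)∫(u')² ≥ (α−c)∫u². Any admissible α is ≤ 1 (rapidly oscillating u have ∫u²/∫(u')² → 0), and α = 1 would force 0 ≥ (1−c)∫u², impossible since c < 1; so 1−α > 0. By the sharp Poincaré inequality on H^1_0 of an interval of length L, ∫(u')² ≥ (π/L)²∫u² with equality for the first sine mode sin(π(x−x₀)/L) (x₀ the left endpoint), so the inequality holds for all u iff (1−α)(π/L)² ≥ α − c, i.e. α ≤ ((π/L)² + c)/((π/L)² + 1) = (1 + c(L/π)²)/(1 + (L/π)²). (Direct route, valid since c ≤ 0: Poincaré gives c∫u² ≥ c(L/π)²∫(u')², so a(u,u) ≥ (1 + c(L/π)²)∫(u')², while ||u||_{H^1}² ≤ (1 + (L/π)²)∫(u')²; dividing yields the same α.) With (π/L)² = 4*π^2/9 and c = -12/7, the largest admissible constant is α = ((π/L)² + c)/((π/L)² + 1).
Simplifying, α = 4*(-27 + 7*π^2)/(7*(9 + 4*π^2)).


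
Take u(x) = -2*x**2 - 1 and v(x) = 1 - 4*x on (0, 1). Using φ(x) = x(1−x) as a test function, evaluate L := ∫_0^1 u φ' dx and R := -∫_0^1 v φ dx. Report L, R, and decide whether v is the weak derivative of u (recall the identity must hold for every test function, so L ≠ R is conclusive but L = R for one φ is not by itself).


LHS = 1/3, RHS = 1/6. No, v is not the weak derivative of u.

u(x) = -2*x**2 - 1, classical derivative u'(x) = -4*x.
φ(x) = x(1−x), so φ'(x) = 1 - 2*x.
Note φ(0) = φ(1) = 0, so the boundary term u·φ vanishes.
LHS = ∫_0^1 u(x) φ'(x) dx = ∫_0^1 (4*x^3 - 2*x^2 + 2*x - 1) dx. Term by term:
  ∫_0^1 4*x^3 dx = 1;  ∫_0^1 -2*x^2 dx = -2/3;  ∫_0^1 2*x dx = 1;
  ∫_0^1 -1 dx = -1.
Sum: 1 − 2/3 + 1 − 1 = 1/3.
So LHS = 1/3.
∫_0^1 v(x) φ(x) dx = ∫_0^1 (4*x^3 - 5*x^2 + x) dx. Term by term:
  ∫_0^1 4*x^3 dx = 1;  ∫_0^1 -5*x^2 dx = -5/3;  ∫_0^1 x dx = 1/2.
Sum: 1 − 5/3 + 1/2 = -1/6.
So RHS = -∫_0^1 v(x) φ(x) dx = 1/6.
LHS − RHS = 1/6 ≠ 0, so the identity fails.
(For a valid weak derivative the identity must hold for EVERY test function, in particular this one. The failure shows v is NOT the weak derivative of u.)
Correct weak derivative would be u'(x) = -4*x.


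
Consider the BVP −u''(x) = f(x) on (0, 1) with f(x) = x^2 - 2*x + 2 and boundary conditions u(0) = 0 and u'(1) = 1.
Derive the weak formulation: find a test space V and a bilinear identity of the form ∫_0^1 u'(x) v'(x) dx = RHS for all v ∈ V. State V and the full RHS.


V = {v ∈ H^1(0, 1) : v(0) = 0} (test functions vanish at x = 0 where u is specified); weak form: ∫_0^1 u'v' dx = ∫_0^1 (x^2 - 2*x + 2) v dx + v(1) for all v ∈ V.

Multiply both sides by a test function v and integrate from 0 to 1:
  ∫_0^1 −u''(x) v(x) dx = ∫_0^1 f(x) v(x) dx.
Integrate the LHS by parts once:
  ∫_0^1 −u'' v dx = −[u'(x) v(x)]_0^1 + ∫_0^1 u'(x) v'(x) dx.
Thus ∫_0^1 u'(x) v'(x) dx = ∫_0^1 f(x) v(x) dx + [u'(x) v(x)]_0^1.
Choose V so that boundary terms are either known or forced to vanish.
Mixed BC: u(0) = 0 (Dirichlet) and u'(1) = 1 (Neumann). Define V = {v ∈ H^1(0, 1) : v(0) = 0}. Then [u' v]_0^1 = u'(1)·v(1) − u'(0)·0 = v(1).
Weak formulation: find u (satisfying any essential BC) such that ∫_0^1 u'(x) v'(x) dx = ∫_0^1 f v dx + v(1) for all v ∈ V (Dirichlet at 0 absorbed into V; Neumann datum at x = 1 contributes the boundary term).
Substituting f(x) = x^2 - 2*x + 2, the right-hand side is ∫_0^1 (x^2 - 2*x + 2) v dx + v(1).


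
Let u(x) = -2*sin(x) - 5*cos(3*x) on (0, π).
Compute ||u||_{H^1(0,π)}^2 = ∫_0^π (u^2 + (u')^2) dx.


||u||_{H^1(0,π)}^2 = 129*π

u'(x) = 15*sin(3*x) - 2*cos(x).
Expand u² and (u')² and integrate term by term on (0, π), using: for integers n ≥ 1, ∫_0^π sin²(nx) dx = ∫_0^π cos²(nx) dx = π/2; for n ≠ n', ∫_0^π sin(nx)sin(n'x) dx = ∫_0^π cos(nx)cos(n'x) dx = 0; and by product-to-sum, ∫_0^π sin(nx)cos(n'x) dx = ½∫_0^π [sin((n+n')x) + sin((n−n')x)] dx, which is 0 when n+n' is even and 2n/(n²−n'²) when n+n' is odd (it need not vanish on (0, π)).
  u² squared terms: (-5)²·∫cos(3x)² dx = 25·π/2 = 25*π/2;  (-2)²·∫sin(x)² dx = 4·π/2 = 2*π.
  u² cross terms: 2·(-5)·(-2)·∫cos(3x)·sin(x) dx = 20·(0) = 0.
  So ∫_0^π u² dx = 25*π/2 + 2*π + 0 = 29*π/2.
  (u')² squared terms: (-2)²·∫cos(x)² dx = 4·π/2 = 2*π;  (15)²·∫sin(3x)² dx = 225·π/2 = 225*π/2.
  (u')² cross terms: 2·(-2)·(15)·∫cos(x)·sin(3x) dx = -60·(0) = 0.
  So ∫_0^π (u')² dx = 2*π + 225*π/2 + 0 = 229*π/2.
||u||_{H^1}^2 = (29*π/2) + (229*π/2) = 129*π.


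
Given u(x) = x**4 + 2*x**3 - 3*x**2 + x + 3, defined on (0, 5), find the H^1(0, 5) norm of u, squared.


||u||_{H^1}^2 = 5977025/9

The H^1 norm (squared) on an interval (0, L) is
  ||u||_{H^1}^2 = ∫_0^L u(x)^2 dx + ∫_0^L u'(x)^2 dx.
Compute u'(x) = 4*x**3 + 6*x**2 - 6*x + 1.
Then u(x)^2 = x**8 + 4*x**7 - 2*x**6 - 10*x**5 + 19*x**4 + 6*x**3 - 17*x**2 + 6*x + 9 and u'(x)^2 = 16*x**6 + 48*x**5 - 12*x**4 - 64*x**3 + 48*x**2 - 12*x + 1.
Integrate each monomial from 0 to 5 using ∫_0^5 c·x^n dx = c·5^(n+1)/(n+1):
  ∫_0^5 u(x)^2 dx = ∫_0^5 (x^8 + 4*x^7 - 2*x^6 - 10*x^5 + 19*x^4 + 6*x^3 - 17*x^2 + 6*x + 9) dx. Term by term:
    ∫_0^5 x^8 dx = 1953125/9;  ∫_0^5 4*x^7 dx = 390625/2;  ∫_0^5 -2*x^6 dx = -156250/7;
    ∫_0^5 -10*x^5 dx = -78125/3;  ∫_0^5 19*x^4 dx = 11875;  ∫_0^5 6*x^3 dx = 1875/2;
    ∫_0^5 -17*x^2 dx = -2125/3;  ∫_0^5 6*x dx = 75;  ∫_0^5 9 dx = 45.
  Sum: 1953125/9 + 390625/2 − 156250/7 − 78125/3 + 11875 + 1875/2 − 2125/3 + 75 + 45 = 23699810/63.
  ∫_0^5 u'(x)^2 dx = ∫_0^5 (16*x^6 + 48*x^5 - 12*x^4 - 64*x^3 + 48*x^2 - 12*x + 1) dx. Term by term:
    ∫_0^5 16*x^6 dx = 1250000/7;  ∫_0^5 48*x^5 dx = 125000;  ∫_0^5 -12*x^4 dx = -7500;
    ∫_0^5 -64*x^3 dx = -10000;  ∫_0^5 48*x^2 dx = 2000;  ∫_0^5 -12*x dx = -150;
    ∫_0^5 1 dx = 5.
  Sum: 1250000/7 + 125000 − 7500 − 10000 + 2000 − 150 + 5 = 2015485/7.
Adding: ||u||_{H^1}^2 = 23699810/63 + 2015485/7 = 5977025/9.


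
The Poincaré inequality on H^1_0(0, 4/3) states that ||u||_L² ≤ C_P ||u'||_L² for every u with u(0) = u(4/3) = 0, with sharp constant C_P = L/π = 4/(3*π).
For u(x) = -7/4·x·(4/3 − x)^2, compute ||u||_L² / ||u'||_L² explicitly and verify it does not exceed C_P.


||u||_L² / ||u'||_L² = 2*sqrt(14)/21 < C_P = 4/(3*π).

u(x) = -7/4·x·(4/3 − x)^2, so u'(x) = -21*x^2/4 + 28*x/3 - 28/9.
u(x) = -7/4·x·(4/3 − x)^2 vanishes at x = 0 and x = 4/3, so u ∈ H^1_0(0, 4/3). Differentiate via the product rule and integrate the resulting polynomials term by term.
  ∫_0^4/3 u² dx = ∫_0^4/3 (49*x^6/16 - 49*x^5/3 + 98*x^4/3 - 784*x^3/27 + 784*x^2/81) dx. Term by term:
    ∫_0^4/3 49*x^6/16 dx = 7168/2187;  ∫_0^4/3 -49*x^5/3 dx = -100352/6561;  ∫_0^4/3 98*x^4/3 dx = 100352/3645;
    ∫_0^4/3 -784*x^3/27 dx = -50176/2187;  ∫_0^4/3 784*x^2/81 dx = 50176/6561.
  Sum: 7168/2187 − 100352/6561 + 100352/3645 − 50176/2187 + 50176/6561 = 7168/32805.
  ∫_0^4/3 (u')² dx = ∫_0^4/3 (441*x^4/16 - 98*x^3 + 1078*x^2/9 - 1568*x/27 + 784/81) dx. Term by term:
    ∫_0^4/3 441*x^4/16 dx = 3136/135;  ∫_0^4/3 -98*x^3 dx = -6272/81;  ∫_0^4/3 1078*x^2/9 dx = 68992/729;
    ∫_0^4/3 -1568*x/27 dx = -12544/243;  ∫_0^4/3 784/81 dx = 3136/243.
  Sum: 3136/135 − 6272/81 + 68992/729 − 12544/243 + 3136/243 = 6272/3645.
∫_0^4/3 u² dx = 7168/32805, so ||u||_L² = 32*sqrt(35)/405.
∫_0^4/3 (u')² dx = 6272/3645, so ||u'||_L² = 56*sqrt(10)/135.
Ratio ||u||_L² / ||u'||_L² = 2*sqrt(14)/21.
Sharp Poincaré constant on H^1_0(0, 4/3) is C_P = L/π = 4/(3*π), achieved by sin(3*π/4·x).
A polynomial bump cannot attain the sharp Poincaré constant (only the first sine eigenfunction does), so the ratio is strictly less than C_P, consistent with ||u||_L² ≤ C_P ||u'||_L².


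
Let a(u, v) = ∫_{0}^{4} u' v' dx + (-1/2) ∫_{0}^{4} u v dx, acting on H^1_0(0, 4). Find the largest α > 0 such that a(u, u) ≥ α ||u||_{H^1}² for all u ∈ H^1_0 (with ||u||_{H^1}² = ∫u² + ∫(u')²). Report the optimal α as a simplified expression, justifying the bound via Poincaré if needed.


α = (-8 + π^2)/(π^2 + 16)

Coercivity of a(·,·) on H^1_0(0, 4) means a(u, u) ≥ α ||u||_{H^1}² for every u ∈ H^1_0.
The interval has length L = 4, and Poincaré/coercivity depend only on L. Here a(u, u) = ∫(u')² + (-1/2)·∫u².
Here c = -1/2 < 0 with |c| < (π/L)² = π^2/16, so coercivity still holds. The condition a(u,u) ≥ α||u||_{H^1}² reads (1−α)∫(u')² ≥ (α−c)∫u². Any admissible α is ≤ 1 (rapidly oscillating u have ∫u²/∫(u')² → 0), and α = 1 would force 0 ≥ (1−c)∫u², impossible since c < 1; so 1−α > 0. By the sharp Poincaré inequality on H^1_0 of an interval of length L, ∫(u')² ≥ (π/L)²∫u² with equality for the first sine mode sin(π(x−x₀)/L) (x₀ the left endpoint), so the inequality holds for all u iff (1−α)(π/L)² ≥ α − c, i.e. α ≤ ((π/L)² + c)/((π/L)² + 1) = (1 + c(L/π)²)/(1 + (L/π)²). (Direct route, valid since c ≤ 0: Poincaré gives c∫u² ≥ c(L/π)²∫(u')², so a(u,u) ≥ (1 + c(L/π)²)∫(u')², while ||u||_{H^1}² ≤ (1 + (L/π)²)∫(u')²; dividing yields the same α.) With (π/L)² = π^2/16 and c = -1/2, the largest admissible constant is α = ((π/L)² + c)/((π/L)² + 1).
Simplifying, α = (-8 + π^2)/(π^2 + 16).


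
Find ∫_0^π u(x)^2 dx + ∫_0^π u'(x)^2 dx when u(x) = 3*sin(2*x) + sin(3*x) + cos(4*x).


||u||_{H^1(0,π)}^2 = -204/7 + 36*π

u'(x) = -4*sin(4*x) + 6*cos(2*x) + 3*cos(3*x).
Expand u² and (u')² and integrate term by term on (0, π), using: for integers n ≥ 1, ∫_0^π sin²(nx) dx = ∫_0^π cos²(nx) dx = π/2; for n ≠ n', ∫_0^π sin(nx)sin(n'x) dx = ∫_0^π cos(nx)cos(n'x) dx = 0; and by product-to-sum, ∫_0^π sin(nx)cos(n'x) dx = ½∫_0^π [sin((n+n')x) + sin((n−n')x)] dx, which is 0 when n+n' is even and 2n/(n²−n'²) when n+n' is odd (it need not vanish on (0, π)).
  u² squared terms: (3)²·∫sin(2x)² dx = 9·π/2 = 9*π/2;  (1)²·∫cos(4x)² dx = 1·π/2 = π/2;  (1)²·∫sin(3x)² dx = 1·π/2 = π/2.
  u² cross terms: 2·(3)·(1)·∫sin(2x)·cos(4x) dx = 6·(0) = 0;  2·(3)·(1)·∫sin(2x)·sin(3x) dx = 6·(0) = 0;  2·(1)·(1)·∫cos(4x)·sin(3x) dx = 2·(-6/7) = -12/7.
  So ∫_0^π u² dx = 9*π/2 + π/2 + π/2 + 0 + 0 − 12/7 = -12/7 + 11*π/2.
  (u')² squared terms: (-4)²·∫sin(4x)² dx = 16·π/2 = 8*π;  (3)²·∫cos(3x)² dx = 9·π/2 = 9*π/2;  (6)²·∫cos(2x)² dx = 36·π/2 = 18*π.
  (u')² cross terms: 2·(-4)·(3)·∫sin(4x)·cos(3x) dx = -24·(8/7) = -192/7;  2·(-4)·(6)·∫sin(4x)·cos(2x) dx = -48·(0) = 0;  2·(3)·(6)·∫cos(3x)·cos(2x) dx = 36·(0) = 0.
  So ∫_0^π (u')² dx = 8*π + 9*π/2 + 18*π − 192/7 + 0 + 0 = -192/7 + 61*π/2.
||u||_{H^1}^2 = (-12/7 + 11*π/2) + (-192/7 + 61*π/2) = -204/7 + 36*π.


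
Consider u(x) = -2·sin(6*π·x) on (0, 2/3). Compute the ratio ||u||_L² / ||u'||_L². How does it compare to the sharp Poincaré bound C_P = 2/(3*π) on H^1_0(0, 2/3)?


||u||_L² / ||u'||_L² = 1/(6*π) < C_P = 2/(3*π).

u(x) = -2·sin(6*π·x), so u'(x) = -12*π*cos(6*π*x).
Writing u(x) = A·sin(kπx/L) with A = -2 and k = 4, use ∫_0^L sin²(kπx/L) dx = L/2 and ∫_0^L cos²(kπx/L) dx = L/2.
u² = 4·sin²(6*π·x) and (u')² = 144*π^2·cos²(6*π·x), and each of sin², cos² integrates to L/2 = 1/3 over (0, 2/3).
∫_0^2/3 u² dx = 4/3, so ||u||_L² = 2*sqrt(3)/3.
∫_0^2/3 (u')² dx = 48*π^2, so ||u'||_L² = 4*sqrt(3)*π.
Ratio ||u||_L² / ||u'||_L² = 1/(6*π).
Sharp Poincaré constant on H^1_0(0, 2/3) is C_P = L/π = 2/(3*π), achieved by sin(3*π/2·x).
This is the k = 4 harmonic; the ratio L/(kπ) is strictly less than C_P = L/π, consistent with the sharp inequality ||u||_L² ≤ C_P ||u'||_L².


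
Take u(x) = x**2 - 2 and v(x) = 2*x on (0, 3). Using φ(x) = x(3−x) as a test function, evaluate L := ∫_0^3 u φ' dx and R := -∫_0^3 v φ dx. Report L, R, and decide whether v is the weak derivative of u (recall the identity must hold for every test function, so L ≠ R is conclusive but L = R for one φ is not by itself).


LHS = -27/2, RHS = -27/2. Yes, v = u' weakly.

u(x) = x**2 - 2, classical derivative u'(x) = 2*x.
φ(x) = x(3−x), so φ'(x) = 3 - 2*x.
Note φ(0) = φ(3) = 0, so the boundary term u·φ vanishes.
LHS = ∫_0^3 u(x) φ'(x) dx = ∫_0^3 (-2*x^3 + 3*x^2 + 4*x - 6) dx. Term by term:
  ∫_0^3 -2*x^3 dx = -81/2;  ∫_0^3 3*x^2 dx = 27;  ∫_0^3 4*x dx = 18;
  ∫_0^3 -6 dx = -18.
Sum: -81/2 + 27 + 18 − 18 = -27/2.
So LHS = -27/2.
∫_0^3 v(x) φ(x) dx = ∫_0^3 (-2*x^3 + 6*x^2) dx. Term by term:
  ∫_0^3 -2*x^3 dx = -81/2;  ∫_0^3 6*x^2 dx = 54.
Sum: -81/2 + 54 = 27/2.
So RHS = -∫_0^3 v(x) φ(x) dx = -27/2.
LHS = RHS, so the identity holds for this test φ.
Moreover u is smooth here and v(x) = u'(x) = 2*x pointwise, so the identity holds for every test function. Hence v is the weak derivative of u.


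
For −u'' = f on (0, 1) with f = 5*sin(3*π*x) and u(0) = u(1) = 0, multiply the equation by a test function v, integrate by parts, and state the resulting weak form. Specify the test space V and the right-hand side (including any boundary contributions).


V = H^1_0(0, 1) (so v(0) = v(1) = 0); weak form: ∫_0^1 u'v' dx = ∫_0^1 (5*sin(3*π*x)) v dx for all v ∈ V.

Multiply both sides by a test function v and integrate from 0 to 1:
  ∫_0^1 −u''(x) v(x) dx = ∫_0^1 f(x) v(x) dx.
Integrate the LHS by parts once:
  ∫_0^1 −u'' v dx = −[u'(x) v(x)]_0^1 + ∫_0^1 u'(x) v'(x) dx.
Thus ∫_0^1 u'(x) v'(x) dx = ∫_0^1 f(x) v(x) dx + [u'(x) v(x)]_0^1.
Choose V so that boundary terms are either known or forced to vanish.
u is Dirichlet: u(0) = u(1) = 0. Let V = H^1_0(0, 1); then v(0) = v(1) = 0, and [u' v]_0^1 = 0.
Weak formulation: find u (satisfying any essential BC) such that ∫_0^1 u'(x) v'(x) dx = ∫_0^1 f v dx for all v ∈ V.
Substituting f(x) = 5*sin(3*π*x), the right-hand side is ∫_0^1 (5*sin(3*π*x)) v dx.


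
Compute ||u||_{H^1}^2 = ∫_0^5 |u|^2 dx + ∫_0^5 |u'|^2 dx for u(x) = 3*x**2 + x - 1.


||u||_{H^1}^2 = 47935/6

The H^1 norm (squared) on an interval (0, L) is
  ||u||_{H^1}^2 = ∫_0^L u(x)^2 dx + ∫_0^L u'(x)^2 dx.
Compute u'(x) = 6*x + 1.
Then u(x)^2 = 9*x**4 + 6*x**3 - 5*x**2 - 2*x + 1 and u'(x)^2 = 36*x**2 + 12*x + 1.
Integrate each monomial from 0 to 5 using ∫_0^5 c·x^n dx = c·5^(n+1)/(n+1):
  ∫_0^5 u(x)^2 dx = ∫_0^5 (9*x^4 + 6*x^3 - 5*x^2 - 2*x + 1) dx. Term by term:
    ∫_0^5 9*x^4 dx = 5625;  ∫_0^5 6*x^3 dx = 1875/2;  ∫_0^5 -5*x^2 dx = -625/3;
    ∫_0^5 -2*x dx = -25;  ∫_0^5 1 dx = 5.
  Sum: 5625 + 1875/2 − 625/3 − 25 + 5 = 38005/6.
  ∫_0^5 u'(x)^2 dx = ∫_0^5 (36*x^2 + 12*x + 1) dx. Term by term:
    ∫_0^5 36*x^2 dx = 1500;  ∫_0^5 12*x dx = 150;  ∫_0^5 1 dx = 5.
  Sum: 1500 + 150 + 5 = 1655.
Adding: ||u||_{H^1}^2 = 38005/6 + 1655 = 47935/6.


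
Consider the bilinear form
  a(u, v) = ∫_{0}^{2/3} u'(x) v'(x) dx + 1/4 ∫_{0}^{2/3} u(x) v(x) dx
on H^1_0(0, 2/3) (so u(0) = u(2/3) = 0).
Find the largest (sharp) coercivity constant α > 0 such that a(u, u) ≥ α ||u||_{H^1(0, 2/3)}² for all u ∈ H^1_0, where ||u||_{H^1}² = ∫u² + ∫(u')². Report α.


α = (1 + 9*π^2)/(4 + 9*π^2)

Coercivity of a(·,·) on H^1_0(0, 2/3) means a(u, u) ≥ α ||u||_{H^1}² for every u ∈ H^1_0.
The interval has length L = 2/3, and Poincaré/coercivity depend only on L. Here a(u, u) = ∫(u')² + (1/4)·∫u².
Here 0 < c = 1/4 < 1. The condition a(u,u) ≥ α||u||_{H^1}² reads (1−α)∫(u')² ≥ (α−c)∫u². Any admissible α is ≤ 1 (rapidly oscillating u have ∫u²/∫(u')² → 0), and α = 1 would force 0 ≥ (1−c)∫u², impossible since c < 1; so 1−α > 0. By the sharp Poincaré inequality on H^1_0 of an interval of length L, ∫(u')² ≥ (π/L)²∫u² with equality for the first sine mode sin(π(x−x₀)/L) (x₀ the left endpoint), so the inequality holds for all u iff (1−α)(π/L)² ≥ α − c, i.e. α ≤ ((π/L)² + c)/((π/L)² + 1) = (1 + c(L/π)²)/(1 + (L/π)²). With (π/L)² = 9*π^2/4 and c = 1/4, the largest admissible constant is α = ((π/L)² + c)/((π/L)² + 1).
Simplifying, α = (1 + 9*π^2)/(4 + 9*π^2).


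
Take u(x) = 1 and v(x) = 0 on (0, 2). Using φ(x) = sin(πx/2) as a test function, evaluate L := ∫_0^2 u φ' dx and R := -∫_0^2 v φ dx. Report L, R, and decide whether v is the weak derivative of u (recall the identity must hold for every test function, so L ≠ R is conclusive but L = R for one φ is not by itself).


LHS = 0, RHS = 0. Yes, v = u' weakly.

u(x) = 1, classical derivative u'(x) = 0.
φ(x) = sin(πx/2), so φ'(x) = π*cos(π*x/2)/2.
Note φ(0) = φ(2) = 0, so the boundary term u·φ vanishes.
LHS = ∫_0^2 u(x) φ'(x) dx = ∫_0^2 (π*cos(π*x/2)/2) dx. Term by term:
  ∫_0^2 π*cos(π*x/2)/2 dx = 0.
So LHS = 0.
∫_0^2 v(x) φ(x) dx = ∫_0^2 (0) dx. Term by term:
  ∫_0^2 0 dx = 0.
So RHS = -∫_0^2 v(x) φ(x) dx = 0.
LHS = RHS, so the identity holds for this test φ.
Moreover u is smooth here and v(x) = u'(x) = 0 pointwise, so the identity holds for every test function. Hence v is the weak derivative of u.


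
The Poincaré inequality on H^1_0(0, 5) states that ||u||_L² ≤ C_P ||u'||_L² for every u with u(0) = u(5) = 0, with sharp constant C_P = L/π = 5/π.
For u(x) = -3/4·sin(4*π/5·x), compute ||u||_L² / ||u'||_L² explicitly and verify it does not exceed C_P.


||u||_L² / ||u'||_L² = 5/(4*π) < C_P = 5/π.

u(x) = -3/4·sin(4*π/5·x), so u'(x) = -3*π*cos(4*π*x/5)/5.
Writing u(x) = A·sin(kπx/L) with A = -3/4 and k = 4, use ∫_0^L sin²(kπx/L) dx = L/2 and ∫_0^L cos²(kπx/L) dx = L/2.
u² = 9/16·sin²(4*π/5·x) and (u')² = 9*π^2/25·cos²(4*π/5·x), and each of sin², cos² integrates to L/2 = 5/2 over (0, 5).
∫_0^5 u² dx = 45/32, so ||u||_L² = 3*sqrt(10)/8.
∫_0^5 (u')² dx = 9*π^2/10, so ||u'||_L² = 3*sqrt(10)*π/10.
Ratio ||u||_L² / ||u'||_L² = 5/(4*π).
Sharp Poincaré constant on H^1_0(0, 5) is C_P = L/π = 5/π, achieved by sin(π/5·x).
This is the k = 4 harmonic; the ratio L/(kπ) is strictly less than C_P = L/π, consistent with the sharp inequality ||u||_L² ≤ C_P ||u'||_L².
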